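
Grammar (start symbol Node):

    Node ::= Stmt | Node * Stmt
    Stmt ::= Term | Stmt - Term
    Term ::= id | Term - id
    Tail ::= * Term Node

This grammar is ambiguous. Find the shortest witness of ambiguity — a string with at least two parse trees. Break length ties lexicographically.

length 1: no string has ≥2 trees
length 3: id - id has 2 parse trees

Two derivations of id - id:
  Node ⇒ Stmt ⇒ Term ⇒ Term - id ⇒ id - id
  Node ⇒ Stmt ⇒ Stmt - Term ⇒ Term - Term ⇒ id - Term ⇒ id - id

id - id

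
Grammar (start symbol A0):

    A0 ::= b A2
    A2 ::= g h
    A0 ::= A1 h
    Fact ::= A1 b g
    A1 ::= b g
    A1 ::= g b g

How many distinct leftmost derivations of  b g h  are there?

2

Parse trees for b g h:
  [A0 b [A2 g h]]
  [A0 [A1 b g] h]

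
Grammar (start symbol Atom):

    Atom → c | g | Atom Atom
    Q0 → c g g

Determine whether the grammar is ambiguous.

Ambiguous

Witness: c c c

Derivation 1: Atom ⇒ Atom Atom ⇒ c Atom ⇒ c Atom Atom ⇒ c c Atom ⇒ c c c
Derivation 2: Atom ⇒ Atom Atom ⇒ Atom Atom Atom ⇒ c Atom Atom ⇒ c c Atom ⇒ c c c

Two distinct leftmost derivations for the same string.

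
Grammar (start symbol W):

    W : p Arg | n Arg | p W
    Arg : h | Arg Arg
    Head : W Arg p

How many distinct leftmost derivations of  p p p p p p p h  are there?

Parse trees for p p p p p p p h:
  [W p [W p [W p [W p [W p [W p [W p [Arg h]]]]]]]]

1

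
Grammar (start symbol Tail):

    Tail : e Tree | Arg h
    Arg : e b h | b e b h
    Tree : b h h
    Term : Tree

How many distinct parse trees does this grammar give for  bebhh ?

1

Parse trees for bebhh:
  [Tail [Arg b e b h] h]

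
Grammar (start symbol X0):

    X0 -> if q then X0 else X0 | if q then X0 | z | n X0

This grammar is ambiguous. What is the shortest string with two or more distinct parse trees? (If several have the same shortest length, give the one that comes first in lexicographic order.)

length 1: no string has ≥2 trees
length 2: no string has ≥2 trees
length 3: no string has ≥2 trees
length 4: no string has ≥2 trees
length 5: no string has ≥2 trees
length 6: no string has ≥2 trees
length 7: no string has ≥2 trees
length 8: no string has ≥2 trees
length 9: if q then if q then z else z has 2 parse trees

Two derivations of if q then if q then z else z:
  X0 ⇒ if q then X0 else X0 ⇒ if q then if q then X0 else X0 ⇒ if q then if q then z else X0 ⇒ if q then if q then z else z
  X0 ⇒ if q then X0 ⇒ if q then if q then X0 else X0 ⇒ if q then if q then z else X0 ⇒ if q then if q then z else z

if q then if q then z else z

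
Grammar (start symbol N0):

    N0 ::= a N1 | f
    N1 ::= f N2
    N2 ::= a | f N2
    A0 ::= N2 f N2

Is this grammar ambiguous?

(A0 is unreachable from N0, so its rules don't affect L(N0).) Restricted to the reachable nonterminals, every rule has the form A → t or A → t B, and no two rules for the same A share a first terminal. The grammar encodes a DFA — one run per string.

Unambiguous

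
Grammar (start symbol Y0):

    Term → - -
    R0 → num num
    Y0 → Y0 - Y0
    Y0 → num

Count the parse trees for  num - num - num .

Parse trees for num - num - num:
  [Y0 [Y0 num] - [Y0 [Y0 num] - [Y0 num]]]
  [Y0 [Y0 [Y0 num] - [Y0 num]] - [Y0 num]]

2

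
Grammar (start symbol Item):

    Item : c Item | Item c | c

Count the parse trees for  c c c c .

8

Parse trees for c c c c:
  [Item c [Item c [Item c [Item c]]]]
  [Item c [Item c [Item [Item c] c]]]
  [Item c [Item [Item c [Item c]] c]]
  [Item c [Item [Item [Item c] c] c]]
  [Item [Item c [Item c [Item c]]] c]
  [Item [Item c [Item [Item c] c]] c]
  [Item [Item [Item c [Item c]] c] c]
  [Item [Item [Item [Item c] c] c] c]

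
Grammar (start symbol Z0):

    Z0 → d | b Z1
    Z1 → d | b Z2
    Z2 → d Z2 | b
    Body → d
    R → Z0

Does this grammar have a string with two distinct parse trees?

Unambiguous

Only Z0, Z1, Z2 are reachable from Z0; ignoring the rest: The reachable rules are right-linear with at most one rule per (nonterminal, next-terminal) pair. Each input token forces the next rule, so parsing is deterministic.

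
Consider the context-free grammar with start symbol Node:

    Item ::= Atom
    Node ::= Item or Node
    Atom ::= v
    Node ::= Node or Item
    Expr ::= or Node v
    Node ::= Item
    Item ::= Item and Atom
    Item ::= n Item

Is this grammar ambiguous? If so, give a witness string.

Ambiguous

Witness: v or v

Derivation 1: Node ⇒ Item or Node ⇒ Atom or Node ⇒ v or Node ⇒ v or Item ⇒ v or Atom ⇒ v or v
Derivation 2: Node ⇒ Node or Item ⇒ Item or Item ⇒ Atom or Item ⇒ v or Item ⇒ v or Atom ⇒ v or v

Two distinct leftmost derivations for the same string.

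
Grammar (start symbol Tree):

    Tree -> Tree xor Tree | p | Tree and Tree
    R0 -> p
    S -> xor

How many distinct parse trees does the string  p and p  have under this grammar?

1

Parse trees for p and p:
  [Tree [Tree p] and [Tree p]]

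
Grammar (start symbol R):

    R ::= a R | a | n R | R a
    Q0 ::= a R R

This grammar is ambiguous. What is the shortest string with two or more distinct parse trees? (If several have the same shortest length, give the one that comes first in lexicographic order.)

a a

length 1: no string has ≥2 trees
length 2: a a has 2 parse trees

Two derivations of a a:
  R ⇒ a R ⇒ a a
  R ⇒ R a ⇒ a a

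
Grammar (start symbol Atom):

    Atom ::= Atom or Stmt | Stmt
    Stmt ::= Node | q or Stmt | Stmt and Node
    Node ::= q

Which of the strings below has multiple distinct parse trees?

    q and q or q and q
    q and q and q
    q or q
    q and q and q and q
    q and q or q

q or q

q and q or q and q: 1 tree
q and q and q: 1 tree
q or q: 2 trees
q and q and q and q: 1 tree
q and q or q: 1 tree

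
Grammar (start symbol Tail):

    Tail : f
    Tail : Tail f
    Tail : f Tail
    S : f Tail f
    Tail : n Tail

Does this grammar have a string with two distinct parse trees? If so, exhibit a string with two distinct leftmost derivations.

Ambiguous

Witness: f f

Derivation 1: Tail ⇒ Tail f ⇒ f f
Derivation 2: Tail ⇒ f Tail ⇒ f f

Two distinct leftmost derivations for the same string.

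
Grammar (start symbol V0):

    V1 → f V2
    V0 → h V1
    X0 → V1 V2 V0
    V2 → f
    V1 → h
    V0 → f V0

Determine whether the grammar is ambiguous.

Unambiguous

Only V0, V1, V2 are reachable from V0; ignoring the rest: Each reachable nonterminal has at most one production per leading terminal, and all productions are right-linear; the derivation is determined token-by-token.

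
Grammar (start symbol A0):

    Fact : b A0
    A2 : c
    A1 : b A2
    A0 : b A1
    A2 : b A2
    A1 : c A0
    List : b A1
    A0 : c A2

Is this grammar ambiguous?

Unambiguous

(Fact, List are unreachable from A0, so their rules don't affect L(A0).) The reachable rules are right-linear with at most one rule per (nonterminal, next-terminal) pair. Each input token forces the next rule, so parsing is deterministic.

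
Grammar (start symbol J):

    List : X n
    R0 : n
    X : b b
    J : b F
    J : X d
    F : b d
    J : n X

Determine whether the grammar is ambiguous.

Ambiguous

Witness: b b d

Derivation 1: J ⇒ b F ⇒ b b d
Derivation 2: J ⇒ X d ⇒ b b d

Two distinct leftmost derivations for the same string.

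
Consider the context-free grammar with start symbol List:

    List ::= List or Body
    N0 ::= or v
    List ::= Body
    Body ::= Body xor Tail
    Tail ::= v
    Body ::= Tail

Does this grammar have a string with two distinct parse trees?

Unambiguous

(N0 is unreachable from List, so its rules don't affect L(List).) List → List or Body | Body  ;  Body → Body xor Tail | Tail  — a left-associative chain with Tail at the bottom. Each string factors uniquely by precedence.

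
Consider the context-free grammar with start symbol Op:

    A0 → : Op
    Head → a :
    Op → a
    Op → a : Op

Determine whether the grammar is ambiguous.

Unambiguous

Only Op is reachable from Op; ignoring the rest: The reachable grammar is A → atom sep A | atom. Each atom is followed by either the separator (recurse) or end-of-string (stop) — no choice point.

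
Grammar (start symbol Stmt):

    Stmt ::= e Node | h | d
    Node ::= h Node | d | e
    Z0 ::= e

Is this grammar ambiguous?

Unambiguous

(Z0 is unreachable from Stmt, so its rules don't affect L(Stmt).) Each reachable nonterminal has at most one production per leading terminal, and all productions are right-linear; the derivation is determined token-by-token.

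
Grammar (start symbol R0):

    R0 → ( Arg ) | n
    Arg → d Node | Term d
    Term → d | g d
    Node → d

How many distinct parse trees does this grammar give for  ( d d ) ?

Parse trees for ( d d ):
  [R0 ( [Arg d [Node d]] )]
  [R0 ( [Arg [Term d] d] )]

2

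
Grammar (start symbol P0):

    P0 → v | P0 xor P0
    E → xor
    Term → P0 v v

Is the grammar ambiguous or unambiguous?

Ambiguous

Witness: v xor v xor v

Derivation 1: P0 ⇒ P0 xor P0 ⇒ v xor P0 ⇒ v xor P0 xor P0 ⇒ v xor v xor P0 ⇒ v xor v xor v
Derivation 2: P0 ⇒ P0 xor P0 ⇒ P0 xor P0 xor P0 ⇒ v xor P0 xor P0 ⇒ v xor v xor P0 ⇒ v xor v xor v

Two distinct leftmost derivations for the same string.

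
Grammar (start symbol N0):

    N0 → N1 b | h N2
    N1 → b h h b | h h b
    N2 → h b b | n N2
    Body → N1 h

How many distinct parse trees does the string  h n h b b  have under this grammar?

Parse trees for h n h b b:
  [N0 h [N2 n [N2 h b b]]]

1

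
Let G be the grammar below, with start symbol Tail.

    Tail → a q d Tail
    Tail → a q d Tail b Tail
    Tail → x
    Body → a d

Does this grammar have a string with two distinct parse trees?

Witness: a q d a q d x b x

Derivation 1: Tail ⇒ a q d Tail ⇒ a q d a q d Tail b Tail ⇒ a q d a q d x b Tail ⇒ a q d a q d x b x
Derivation 2: Tail ⇒ a q d Tail b Tail ⇒ a q d a q d Tail b Tail ⇒ a q d a q d x b Tail ⇒ a q d a q d x b x

Two distinct leftmost derivations for the same string.

Ambiguous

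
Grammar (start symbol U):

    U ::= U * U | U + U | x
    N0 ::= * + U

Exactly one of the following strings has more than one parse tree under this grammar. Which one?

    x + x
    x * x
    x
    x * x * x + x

x * x * x + x

x + x: 1 tree
x * x: 1 tree
x: 1 tree
x * x * x + x: 5 trees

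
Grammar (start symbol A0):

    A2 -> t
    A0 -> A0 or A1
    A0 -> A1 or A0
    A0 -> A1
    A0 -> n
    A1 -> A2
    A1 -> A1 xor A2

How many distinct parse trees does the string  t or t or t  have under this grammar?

Parse trees for t or t or t:
  [A0 [A0 [A0 [A1 [A2 t]]] or [A1 [A2 t]]] or [A1 [A2 t]]]
  [A0 [A0 [A1 [A2 t]] or [A0 [A1 [A2 t]]]] or [A1 [A2 t]]]
  [A0 [A1 [A2 t]] or [A0 [A0 [A1 [A2 t]]] or [A1 [A2 t]]]]
  [A0 [A1 [A2 t]] or [A0 [A1 [A2 t]] or [A0 [A1 [A2 t]]]]]

4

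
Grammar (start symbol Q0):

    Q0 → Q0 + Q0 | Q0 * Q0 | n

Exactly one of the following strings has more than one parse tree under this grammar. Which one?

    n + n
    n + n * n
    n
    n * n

n + n * n

n + n: 1 tree
n + n * n: 2 trees
n: 1 tree
n * n: 1 tree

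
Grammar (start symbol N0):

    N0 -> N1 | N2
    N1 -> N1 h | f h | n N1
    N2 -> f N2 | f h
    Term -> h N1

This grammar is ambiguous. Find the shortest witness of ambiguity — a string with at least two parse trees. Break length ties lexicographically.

f h

length 2: f h has 2 parse trees

Two derivations of f h:
  N0 ⇒ N1 ⇒ f h
  N0 ⇒ N2 ⇒ f h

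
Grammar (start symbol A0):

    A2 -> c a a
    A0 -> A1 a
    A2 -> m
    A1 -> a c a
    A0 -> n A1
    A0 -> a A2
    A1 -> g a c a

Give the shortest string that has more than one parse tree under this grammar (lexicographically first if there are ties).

a c a a

length 2: no string has ≥2 trees
length 4: a c a a has 2 parse trees

Two derivations of a c a a:
  A0 ⇒ A1 a ⇒ a c a a
  A0 ⇒ a A2 ⇒ a c a a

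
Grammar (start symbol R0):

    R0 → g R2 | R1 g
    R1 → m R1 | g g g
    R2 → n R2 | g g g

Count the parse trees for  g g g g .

2

Parse trees for g g g g:
  [R0 g [R2 g g g]]
  [R0 [R1 g g g] g]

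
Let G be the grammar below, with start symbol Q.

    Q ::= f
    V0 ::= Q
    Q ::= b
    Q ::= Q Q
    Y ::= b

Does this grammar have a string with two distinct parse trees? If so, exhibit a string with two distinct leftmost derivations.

Ambiguous

Witness: b b b

Derivation 1: Q ⇒ Q Q ⇒ b Q ⇒ b Q Q ⇒ b b Q ⇒ b b b
Derivation 2: Q ⇒ Q Q ⇒ Q Q Q ⇒ b Q Q ⇒ b b Q ⇒ b b b

Two distinct leftmost derivations for the same string.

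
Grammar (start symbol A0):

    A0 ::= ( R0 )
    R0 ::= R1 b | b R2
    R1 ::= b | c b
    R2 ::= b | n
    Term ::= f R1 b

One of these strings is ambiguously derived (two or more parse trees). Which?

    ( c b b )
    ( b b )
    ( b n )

( c b b ): 1 tree
( b b ): 2 trees
( b n ): 1 tree

( b b )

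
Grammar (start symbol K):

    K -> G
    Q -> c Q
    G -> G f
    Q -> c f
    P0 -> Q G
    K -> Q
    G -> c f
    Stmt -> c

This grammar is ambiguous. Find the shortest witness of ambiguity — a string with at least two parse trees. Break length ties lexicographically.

c f

length 2: c f has 2 parse trees

Two derivations of c f:
  K ⇒ G ⇒ c f
  K ⇒ Q ⇒ c f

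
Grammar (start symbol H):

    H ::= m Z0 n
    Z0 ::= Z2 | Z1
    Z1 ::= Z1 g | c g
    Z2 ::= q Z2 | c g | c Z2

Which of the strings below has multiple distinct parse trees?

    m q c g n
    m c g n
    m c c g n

m c g n

m q c g n: 1 tree
m c g n: 2 trees
m c c g n: 1 tree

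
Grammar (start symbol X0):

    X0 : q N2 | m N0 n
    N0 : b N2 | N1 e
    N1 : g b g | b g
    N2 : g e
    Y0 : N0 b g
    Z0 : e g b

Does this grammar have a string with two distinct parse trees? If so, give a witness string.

Witness: m b g e n

Derivation 1: X0 ⇒ m N0 n ⇒ m b N2 n ⇒ m b g e n
Derivation 2: X0 ⇒ m N0 n ⇒ m N1 e n ⇒ m b g e n

Two distinct leftmost derivations for the same string.

Ambiguous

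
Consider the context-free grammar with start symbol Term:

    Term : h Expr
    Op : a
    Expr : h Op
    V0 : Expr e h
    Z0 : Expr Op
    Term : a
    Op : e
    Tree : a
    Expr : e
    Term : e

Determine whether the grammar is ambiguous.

(Z0, Tree, V0 are unreachable from Term, so their rules don't affect L(Term).) Restricted to the reachable nonterminals, every rule has the form A → t or A → t B, and no two rules for the same A share a first terminal. The grammar encodes a DFA — one run per string.

Unambiguous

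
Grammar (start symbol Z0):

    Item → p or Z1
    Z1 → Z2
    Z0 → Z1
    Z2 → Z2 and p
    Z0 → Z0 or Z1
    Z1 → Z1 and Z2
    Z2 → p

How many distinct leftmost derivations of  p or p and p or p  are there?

Parse trees for p or p and p or p:
  [Z0 [Z0 [Z0 [Z1 [Z2 p]]] or [Z1 [Z2 [Z2 p] and p]]] or [Z1 [Z2 p]]]
  [Z0 [Z0 [Z0 [Z1 [Z2 p]]] or [Z1 [Z1 [Z2 p]] and [Z2 p]]] or [Z1 [Z2 p]]]

2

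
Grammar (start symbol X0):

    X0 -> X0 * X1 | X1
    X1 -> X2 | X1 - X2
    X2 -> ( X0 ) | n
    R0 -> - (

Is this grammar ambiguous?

Unambiguous

(R0 is unreachable from X0, so its rules don't affect L(X0).) X0 → X0 * X1 | X1  ;  X1 → X1 - X2 | X2  — a left-associative chain with X2 at the bottom. Each string factors uniquely by precedence.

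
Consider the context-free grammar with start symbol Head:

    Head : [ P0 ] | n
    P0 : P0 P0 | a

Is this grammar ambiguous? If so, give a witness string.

Witness: [ a a a ]

Derivation 1: Head ⇒ [ P0 ] ⇒ [ P0 P0 ] ⇒ [ P0 P0 P0 ] ⇒ [ a P0 P0 ] ⇒ [ a a P0 ] ⇒ [ a a a ]
Derivation 2: Head ⇒ [ P0 ] ⇒ [ P0 P0 ] ⇒ [ a P0 ] ⇒ [ a P0 P0 ] ⇒ [ a a P0 ] ⇒ [ a a a ]

Two distinct leftmost derivations for the same string.

Ambiguous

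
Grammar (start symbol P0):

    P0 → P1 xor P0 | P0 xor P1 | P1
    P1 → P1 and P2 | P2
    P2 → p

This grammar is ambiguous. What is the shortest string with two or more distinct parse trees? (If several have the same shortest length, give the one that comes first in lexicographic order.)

p xor p

length 1: no string has ≥2 trees
length 3: p xor p has 2 parse trees

Two derivations of p xor p:
  P0 ⇒ P1 xor P0 ⇒ P2 xor P0 ⇒ p xor P0 ⇒ p xor P1 ⇒ p xor P2 ⇒ p xor p
  P0 ⇒ P0 xor P1 ⇒ P1 xor P1 ⇒ P2 xor P1 ⇒ p xor P1 ⇒ p xor P2 ⇒ p xor p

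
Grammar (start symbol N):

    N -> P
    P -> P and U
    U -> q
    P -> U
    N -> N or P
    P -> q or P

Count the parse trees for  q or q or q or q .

8

Parse trees for q or q or q or q:
  [N [P q or [P q or [P q or [P [U q]]]]]]
  [N [N [P [U q]]] or [P q or [P q or [P [U q]]]]]
  [N [N [P q or [P [U q]]]] or [P q or [P [U q]]]]
  [N [N [N [P [U q]]] or [P [U q]]] or [P q or [P [U q]]]]
  [N [N [P q or [P q or [P [U q]]]]] or [P [U q]]]
  [N [N [N [P [U q]]] or [P q or [P [U q]]]] or [P [U q]]]
  [N [N [N [P q or [P [U q]]]] or [P [U q]]] or [P [U q]]]
  [N [N [N [N [P [U q]]] or [P [U q]]] or [P [U q]]] or [P [U q]]]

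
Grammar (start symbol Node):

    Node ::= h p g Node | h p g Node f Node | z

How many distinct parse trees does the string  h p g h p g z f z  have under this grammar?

2

Parse trees for h p g h p g z f z:
  [Node h p g [Node h p g [Node z] f [Node z]]]
  [Node h p g [Node h p g [Node z]] f [Node z]]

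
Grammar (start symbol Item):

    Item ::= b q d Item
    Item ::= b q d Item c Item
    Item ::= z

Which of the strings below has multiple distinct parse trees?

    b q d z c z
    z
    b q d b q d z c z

b q d b q d z c z

b q d z c z: 1 tree
z: 1 tree
b q d b q d z c z: 2 trees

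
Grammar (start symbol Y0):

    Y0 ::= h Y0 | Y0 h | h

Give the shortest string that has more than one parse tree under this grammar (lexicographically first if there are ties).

h h

length 1: no string has ≥2 trees
length 2: h h has 2 parse trees

Two derivations of h h:
  Y0 ⇒ h Y0 ⇒ h h
  Y0 ⇒ Y0 h ⇒ h h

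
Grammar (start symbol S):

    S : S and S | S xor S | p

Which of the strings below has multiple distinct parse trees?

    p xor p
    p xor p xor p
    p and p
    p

p xor p xor p

p xor p: 1 tree
p xor p xor p: 2 trees
p and p: 1 tree
p: 1 tree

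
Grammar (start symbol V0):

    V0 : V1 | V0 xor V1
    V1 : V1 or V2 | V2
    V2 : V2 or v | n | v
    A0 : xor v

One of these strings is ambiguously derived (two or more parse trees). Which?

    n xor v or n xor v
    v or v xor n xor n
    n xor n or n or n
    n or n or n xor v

n xor v or n xor v: 1 tree
v or v xor n xor n: 2 trees
n xor n or n or n: 1 tree
n or n or n xor v: 1 tree

v or v xor n xor n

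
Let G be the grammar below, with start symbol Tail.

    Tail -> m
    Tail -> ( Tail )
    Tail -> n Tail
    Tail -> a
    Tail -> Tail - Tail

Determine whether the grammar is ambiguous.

Ambiguous

Witness: n a - a

Derivation 1: Tail ⇒ n Tail ⇒ n Tail - Tail ⇒ n a - Tail ⇒ n a - a
Derivation 2: Tail ⇒ Tail - Tail ⇒ n Tail - Tail ⇒ n a - Tail ⇒ n a - a

Two distinct leftmost derivations for the same string.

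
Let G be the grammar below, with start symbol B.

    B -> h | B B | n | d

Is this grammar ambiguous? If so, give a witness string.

Ambiguous

Witness: d d d

Derivation 1: B ⇒ B B ⇒ B B B ⇒ d B B ⇒ d d B ⇒ d d d
Derivation 2: B ⇒ B B ⇒ d B ⇒ d B B ⇒ d d B ⇒ d d d

Two distinct leftmost derivations for the same string.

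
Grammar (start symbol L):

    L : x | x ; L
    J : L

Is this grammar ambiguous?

Unambiguous

(J is unreachable from L, so its rules don't affect L(L).) Right-recursive list with a separator: after each atom, whether the separator follows determines the rule. One parse per string.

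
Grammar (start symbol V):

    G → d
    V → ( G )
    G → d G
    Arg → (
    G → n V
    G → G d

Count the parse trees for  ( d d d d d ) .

Parse trees for ( d d d d d ) (showing first 6 of 16):
  [V ( [G d [G d [G d [G d [G d]]]]] )]
  [V ( [G d [G d [G d [G [G d] d]]]] )]
  [V ( [G d [G d [G [G d [G d]] d]]] )]
  [V ( [G d [G d [G [G [G d] d] d]]] )]
  [V ( [G d [G [G d [G d [G d]]] d]] )]
  [V ( [G d [G [G d [G [G d] d]] d]] )]

16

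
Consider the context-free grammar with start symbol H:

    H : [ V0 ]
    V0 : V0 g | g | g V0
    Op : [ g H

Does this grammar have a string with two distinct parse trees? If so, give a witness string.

Ambiguous

Witness: [ g g ]

Derivation 1: H ⇒ [ V0 ] ⇒ [ V0 g ] ⇒ [ g g ]
Derivation 2: H ⇒ [ V0 ] ⇒ [ g V0 ] ⇒ [ g g ]

Two distinct leftmost derivations for the same string.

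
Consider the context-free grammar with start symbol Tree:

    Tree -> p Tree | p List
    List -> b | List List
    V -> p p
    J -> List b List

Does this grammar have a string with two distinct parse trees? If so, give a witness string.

Witness: p b b b

Derivation 1: Tree ⇒ p List ⇒ p List List ⇒ p b List ⇒ p b List List ⇒ p b b List ⇒ p b b b
Derivation 2: Tree ⇒ p List ⇒ p List List ⇒ p List List List ⇒ p b List List ⇒ p b b List ⇒ p b b b

Two distinct leftmost derivations for the same string.

Ambiguous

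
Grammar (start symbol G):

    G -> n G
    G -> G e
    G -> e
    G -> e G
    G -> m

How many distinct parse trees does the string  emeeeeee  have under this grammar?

7

Parse trees for emeeeeee:
  [G [G [G [G [G [G [G e [G m]] e] e] e] e] e] e]
  [G [G [G [G [G [G e [G [G m] e]] e] e] e] e] e]
  [G [G [G [G [G e [G [G [G m] e] e]] e] e] e] e]
  [G [G [G [G e [G [G [G [G m] e] e] e]] e] e] e]
  [G [G [G e [G [G [G [G [G m] e] e] e] e]] e] e]
  [G [G e [G [G [G [G [G [G m] e] e] e] e] e]] e]
  [G e [G [G [G [G [G [G [G m] e] e] e] e] e] e]]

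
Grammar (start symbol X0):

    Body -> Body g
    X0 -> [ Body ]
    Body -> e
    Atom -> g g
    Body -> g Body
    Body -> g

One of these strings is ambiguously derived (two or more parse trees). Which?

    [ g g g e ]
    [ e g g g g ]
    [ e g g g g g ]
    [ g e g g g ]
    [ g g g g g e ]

[ g g g e ]: 1 tree
[ e g g g g ]: 1 tree
[ e g g g g g ]: 1 tree
[ g e g g g ]: 4 trees
[ g g g g g e ]: 1 tree

[ g e g g g ]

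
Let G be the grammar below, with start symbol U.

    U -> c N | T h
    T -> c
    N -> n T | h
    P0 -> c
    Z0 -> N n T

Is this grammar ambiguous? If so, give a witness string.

Witness: c h

Derivation 1: U ⇒ c N ⇒ c h
Derivation 2: U ⇒ T h ⇒ c h

Two distinct leftmost derivations for the same string.

Ambiguous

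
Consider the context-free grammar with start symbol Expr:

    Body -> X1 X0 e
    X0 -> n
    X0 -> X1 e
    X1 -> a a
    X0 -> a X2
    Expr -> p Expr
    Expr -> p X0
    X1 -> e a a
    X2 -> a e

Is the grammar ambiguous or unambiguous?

Ambiguous

Witness: p a a e

Derivation 1: Expr ⇒ p X0 ⇒ p X1 e ⇒ p a a e
Derivation 2: Expr ⇒ p X0 ⇒ p a X2 ⇒ p a a e

Two distinct leftmost derivations for the same string.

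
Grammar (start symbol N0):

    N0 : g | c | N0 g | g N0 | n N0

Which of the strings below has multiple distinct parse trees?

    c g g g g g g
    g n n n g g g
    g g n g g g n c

g n n n g g g

c g g g g g g: 1 tree
g n n n g g g: 22 trees
g g n g g g n c: 1 tree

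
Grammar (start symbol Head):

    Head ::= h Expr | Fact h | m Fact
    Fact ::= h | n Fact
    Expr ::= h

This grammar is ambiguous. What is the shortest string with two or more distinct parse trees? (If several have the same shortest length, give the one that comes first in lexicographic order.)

h h

length 2: h h has 2 parse trees

Two derivations of h h:
  Head ⇒ h Expr ⇒ h h
  Head ⇒ Fact h ⇒ h h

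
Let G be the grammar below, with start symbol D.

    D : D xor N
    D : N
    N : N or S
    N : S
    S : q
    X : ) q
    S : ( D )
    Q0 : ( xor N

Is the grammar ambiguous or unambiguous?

Only D, N, S are reachable from D; ignoring the rest: The grammar is stratified — D handles 'xor' (left-recursive), N handles 'or', S atoms. Each operator has a fixed associativity and precedence level, so every string has one parse.

Unambiguous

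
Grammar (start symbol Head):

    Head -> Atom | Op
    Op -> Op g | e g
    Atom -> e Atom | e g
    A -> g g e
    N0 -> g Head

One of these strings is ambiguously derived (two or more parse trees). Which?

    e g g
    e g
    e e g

e g

e g g: 1 tree
e g: 2 trees
e e g: 1 tree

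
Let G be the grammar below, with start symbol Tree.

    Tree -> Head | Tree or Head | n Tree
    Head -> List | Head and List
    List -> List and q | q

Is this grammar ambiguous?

Witness: q and q

Derivation 1: Tree ⇒ Head ⇒ List ⇒ List and q ⇒ q and q
Derivation 2: Tree ⇒ Head ⇒ Head and List ⇒ List and List ⇒ q and List ⇒ q and q

Two distinct leftmost derivations for the same string.

Ambiguous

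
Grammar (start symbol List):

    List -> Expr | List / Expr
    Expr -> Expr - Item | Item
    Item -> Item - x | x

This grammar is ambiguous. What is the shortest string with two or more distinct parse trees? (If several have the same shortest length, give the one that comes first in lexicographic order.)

length 1: no string has ≥2 trees
length 3: x - x has 2 parse trees

Two derivations of x - x:
  List ⇒ Expr ⇒ Expr - Item ⇒ Item - Item ⇒ x - Item ⇒ x - x
  List ⇒ Expr ⇒ Item ⇒ Item - x ⇒ x - x

x - x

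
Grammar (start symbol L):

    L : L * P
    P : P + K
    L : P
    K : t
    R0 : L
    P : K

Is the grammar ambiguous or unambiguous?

(R0 is unreachable from L, so its rules don't affect L(L).) The grammar is stratified — L handles '*' (left-recursive), P handles '+', K atoms. Each operator has a fixed associativity and precedence level, so every string has one parse.

Unambiguous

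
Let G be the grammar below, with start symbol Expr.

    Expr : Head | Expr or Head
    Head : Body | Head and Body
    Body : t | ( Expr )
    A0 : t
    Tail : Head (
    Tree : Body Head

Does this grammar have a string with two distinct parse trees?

Unambiguous

(A0, Tail, Tree are unreachable from Expr, so their rules don't affect L(Expr).) The grammar is stratified — Expr handles 'or' (left-recursive), Head handles 'and', Body atoms. Each operator has a fixed associativity and precedence level, so every string has one parse.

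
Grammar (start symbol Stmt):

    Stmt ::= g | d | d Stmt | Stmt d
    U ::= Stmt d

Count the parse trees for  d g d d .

3

Parse trees for d g d d:
  [Stmt d [Stmt [Stmt [Stmt g] d] d]]
  [Stmt [Stmt d [Stmt [Stmt g] d]] d]
  [Stmt [Stmt [Stmt d [Stmt g]] d] d]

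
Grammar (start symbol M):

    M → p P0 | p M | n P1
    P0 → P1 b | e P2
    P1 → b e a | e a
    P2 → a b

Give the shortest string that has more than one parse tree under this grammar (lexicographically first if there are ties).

p e a b

length 3: no string has ≥2 trees
length 4: p e a b has 2 parse trees

Two derivations of p e a b:
  M ⇒ p P0 ⇒ p P1 b ⇒ p e a b
  M ⇒ p P0 ⇒ p e P2 ⇒ p e a b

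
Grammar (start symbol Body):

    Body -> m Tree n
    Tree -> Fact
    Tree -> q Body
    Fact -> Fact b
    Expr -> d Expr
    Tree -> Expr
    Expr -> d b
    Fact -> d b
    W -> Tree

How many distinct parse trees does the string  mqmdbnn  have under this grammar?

2

Parse trees for mqmdbnn:
  [Body m [Tree q [Body m [Tree [Fact d b]] n]] n]
  [Body m [Tree q [Body m [Tree [Expr d b]] n]] n]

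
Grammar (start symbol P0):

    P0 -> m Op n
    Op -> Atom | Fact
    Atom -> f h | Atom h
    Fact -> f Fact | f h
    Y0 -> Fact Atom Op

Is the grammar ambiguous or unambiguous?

Witness: m f h n

Derivation 1: P0 ⇒ m Op n ⇒ m Atom n ⇒ m f h n
Derivation 2: P0 ⇒ m Op n ⇒ m Fact n ⇒ m f h n

Two distinct leftmost derivations for the same string.

Ambiguous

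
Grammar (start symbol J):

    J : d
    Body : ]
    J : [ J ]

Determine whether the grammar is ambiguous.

Only J is reachable from J; ignoring the rest: L(J) is { openⁿ atom closeⁿ : n ≥ 0 }. The bracket depth fixes n, and the derivation is forced at every step.

Unambiguous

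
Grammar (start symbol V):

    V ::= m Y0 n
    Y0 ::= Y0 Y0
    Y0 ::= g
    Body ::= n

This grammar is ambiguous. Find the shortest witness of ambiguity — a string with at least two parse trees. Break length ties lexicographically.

m g g g n

length 3: no string has ≥2 trees
length 4: no string has ≥2 trees
length 5: m g g g n has 2 parse trees

Two derivations of m g g g n:
  V ⇒ m Y0 n ⇒ m Y0 Y0 n ⇒ m Y0 Y0 Y0 n ⇒ m g Y0 Y0 n ⇒ m g g Y0 n ⇒ m g g g n
  V ⇒ m Y0 n ⇒ m Y0 Y0 n ⇒ m g Y0 n ⇒ m g Y0 Y0 n ⇒ m g g Y0 n ⇒ m g g g n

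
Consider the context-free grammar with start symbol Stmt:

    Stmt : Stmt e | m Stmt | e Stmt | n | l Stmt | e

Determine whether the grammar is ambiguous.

Witness: e e

Derivation 1: Stmt ⇒ Stmt e ⇒ e e
Derivation 2: Stmt ⇒ e Stmt ⇒ e e

Two distinct leftmost derivations for the same string.

Ambiguous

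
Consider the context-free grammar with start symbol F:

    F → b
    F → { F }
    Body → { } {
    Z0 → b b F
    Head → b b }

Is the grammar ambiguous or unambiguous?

Unambiguous

Only F is reachable from F; ignoring the rest: L(F) is { openⁿ atom closeⁿ : n ≥ 0 }. The bracket depth fixes n, and the derivation is forced at every step.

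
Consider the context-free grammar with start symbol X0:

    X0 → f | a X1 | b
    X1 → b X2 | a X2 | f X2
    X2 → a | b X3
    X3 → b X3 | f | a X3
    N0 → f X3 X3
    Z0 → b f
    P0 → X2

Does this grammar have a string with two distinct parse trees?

(N0, Z0, P0 are unreachable from X0, so their rules don't affect L(X0).) Each reachable nonterminal has at most one production per leading terminal, and all productions are right-linear; the derivation is determined token-by-token.

Unambiguous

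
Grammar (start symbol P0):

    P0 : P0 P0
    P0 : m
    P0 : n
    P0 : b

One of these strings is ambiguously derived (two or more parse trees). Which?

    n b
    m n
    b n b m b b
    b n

n b: 1 tree
m n: 1 tree
b n b m b b: 42 trees
b n: 1 tree

b n b m b b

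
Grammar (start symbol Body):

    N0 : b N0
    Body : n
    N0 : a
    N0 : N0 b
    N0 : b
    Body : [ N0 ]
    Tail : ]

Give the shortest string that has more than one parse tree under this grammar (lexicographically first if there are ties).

length 1: no string has ≥2 trees
length 3: no string has ≥2 trees
length 4: [ b b ] has 2 parse trees

Two derivations of [ b b ]:
  Body ⇒ [ N0 ] ⇒ [ b N0 ] ⇒ [ b b ]
  Body ⇒ [ N0 ] ⇒ [ N0 b ] ⇒ [ b b ]

[ b b ]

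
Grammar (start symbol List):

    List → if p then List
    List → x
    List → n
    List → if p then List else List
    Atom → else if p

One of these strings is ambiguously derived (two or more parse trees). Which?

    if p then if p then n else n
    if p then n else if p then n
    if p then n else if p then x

if p then if p then n else n

if p then if p then n else n: 2 trees
if p then n else if p then n: 1 tree
if p then n else if p then x: 1 tree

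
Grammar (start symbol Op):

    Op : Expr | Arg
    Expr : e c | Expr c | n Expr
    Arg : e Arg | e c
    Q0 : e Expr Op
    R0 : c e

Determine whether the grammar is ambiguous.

Ambiguous

Witness: e c

Derivation 1: Op ⇒ Expr ⇒ e c
Derivation 2: Op ⇒ Arg ⇒ e c

Two distinct leftmost derivations for the same string.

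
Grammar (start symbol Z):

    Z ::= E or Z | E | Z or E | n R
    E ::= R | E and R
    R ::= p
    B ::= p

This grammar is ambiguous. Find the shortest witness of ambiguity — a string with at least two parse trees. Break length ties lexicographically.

p or p

length 1: no string has ≥2 trees
length 2: no string has ≥2 trees
length 3: p or p has 2 parse trees

Two derivations of p or p:
  Z ⇒ E or Z ⇒ R or Z ⇒ p or Z ⇒ p or E ⇒ p or R ⇒ p or p
  Z ⇒ Z or E ⇒ E or E ⇒ R or E ⇒ p or E ⇒ p or R ⇒ p or p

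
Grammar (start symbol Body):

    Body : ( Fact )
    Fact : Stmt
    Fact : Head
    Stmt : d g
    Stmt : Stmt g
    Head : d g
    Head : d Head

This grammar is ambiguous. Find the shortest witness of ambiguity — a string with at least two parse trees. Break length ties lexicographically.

( d g )

length 4: ( d g ) has 2 parse trees

Two derivations of ( d g ):
  Body ⇒ ( Fact ) ⇒ ( Stmt ) ⇒ ( d g )
  Body ⇒ ( Fact ) ⇒ ( Head ) ⇒ ( d g )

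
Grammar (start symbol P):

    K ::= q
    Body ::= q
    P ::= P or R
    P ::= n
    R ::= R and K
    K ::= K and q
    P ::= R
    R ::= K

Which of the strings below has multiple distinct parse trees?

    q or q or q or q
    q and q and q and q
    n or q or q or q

q and q and q and q

q or q or q or q: 1 tree
q and q and q and q: 8 trees
n or q or q or q: 1 tree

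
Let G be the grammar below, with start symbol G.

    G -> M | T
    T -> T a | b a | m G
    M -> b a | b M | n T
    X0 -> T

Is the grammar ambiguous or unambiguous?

Witness: b a

Derivation 1: G ⇒ M ⇒ b a
Derivation 2: G ⇒ T ⇒ b a

Two distinct leftmost derivations for the same string.

Ambiguous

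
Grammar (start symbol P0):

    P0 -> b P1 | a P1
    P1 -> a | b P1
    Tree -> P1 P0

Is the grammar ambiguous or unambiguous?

Unambiguous

(Tree is unreachable from P0, so its rules don't affect L(P0).) The reachable rules are right-linear with at most one rule per (nonterminal, next-terminal) pair. Each input token forces the next rule, so parsing is deterministic.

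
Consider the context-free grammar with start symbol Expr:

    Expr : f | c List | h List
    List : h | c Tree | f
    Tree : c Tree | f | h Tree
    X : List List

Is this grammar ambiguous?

Unambiguous

Only Expr, List, Tree are reachable from Expr; ignoring the rest: The reachable rules are right-linear with at most one rule per (nonterminal, next-terminal) pair. Each input token forces the next rule, so parsing is deterministic.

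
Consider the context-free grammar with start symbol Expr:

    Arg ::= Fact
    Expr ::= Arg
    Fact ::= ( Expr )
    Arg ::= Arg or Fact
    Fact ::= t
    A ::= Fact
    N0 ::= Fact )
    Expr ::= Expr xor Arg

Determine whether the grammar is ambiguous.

Unambiguous

(N0, A are unreachable from Expr, so their rules don't affect L(Expr).) Expr → Expr xor Arg | Arg  ;  Arg → Arg or Fact | Fact  — a left-associative chain with Fact at the bottom. Each string factors uniquely by precedence.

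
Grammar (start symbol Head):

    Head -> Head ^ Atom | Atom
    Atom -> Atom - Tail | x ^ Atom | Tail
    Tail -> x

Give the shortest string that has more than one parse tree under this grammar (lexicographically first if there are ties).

length 1: no string has ≥2 trees
length 3: x ^ x has 2 parse trees

Two derivations of x ^ x:
  Head ⇒ Head ^ Atom ⇒ Atom ^ Atom ⇒ Tail ^ Atom ⇒ x ^ Atom ⇒ x ^ Tail ⇒ x ^ x
  Head ⇒ Atom ⇒ x ^ Atom ⇒ x ^ Tail ⇒ x ^ x

x ^ x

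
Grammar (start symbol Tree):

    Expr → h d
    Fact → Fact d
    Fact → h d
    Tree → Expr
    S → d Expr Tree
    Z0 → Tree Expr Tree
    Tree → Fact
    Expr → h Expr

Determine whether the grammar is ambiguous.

Witness: h d

Derivation 1: Tree ⇒ Expr ⇒ h d
Derivation 2: Tree ⇒ Fact ⇒ h d

Two distinct leftmost derivations for the same string.

Ambiguous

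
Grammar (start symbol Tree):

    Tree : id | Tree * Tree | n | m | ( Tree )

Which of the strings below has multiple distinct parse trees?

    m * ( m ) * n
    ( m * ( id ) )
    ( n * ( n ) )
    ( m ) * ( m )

m * ( m ) * n

m * ( m ) * n: 2 trees
( m * ( id ) ): 1 tree
( n * ( n ) ): 1 tree
( m ) * ( m ): 1 tree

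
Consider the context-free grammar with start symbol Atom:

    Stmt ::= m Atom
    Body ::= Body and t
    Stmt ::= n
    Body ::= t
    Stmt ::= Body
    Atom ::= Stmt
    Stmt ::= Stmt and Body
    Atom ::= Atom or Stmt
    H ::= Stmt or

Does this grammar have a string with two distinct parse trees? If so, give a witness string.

Witness: t and t

Derivation 1: Atom ⇒ Stmt ⇒ Body ⇒ Body and t ⇒ t and t
Derivation 2: Atom ⇒ Stmt ⇒ Stmt and Body ⇒ Body and Body ⇒ t and Body ⇒ t and t

Two distinct leftmost derivations for the same string.

Ambiguous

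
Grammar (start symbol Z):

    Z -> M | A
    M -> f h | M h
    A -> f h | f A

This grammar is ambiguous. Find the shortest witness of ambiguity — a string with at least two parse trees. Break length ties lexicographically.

length 2: f h has 2 parse trees

Two derivations of f h:
  Z ⇒ M ⇒ f h
  Z ⇒ A ⇒ f h

f h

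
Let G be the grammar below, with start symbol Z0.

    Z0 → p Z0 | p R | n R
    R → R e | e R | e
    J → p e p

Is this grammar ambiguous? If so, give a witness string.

Witness: n e e

Derivation 1: Z0 ⇒ n R ⇒ n R e ⇒ n e e
Derivation 2: Z0 ⇒ n R ⇒ n e R ⇒ n e e

Two distinct leftmost derivations for the same string.

Ambiguous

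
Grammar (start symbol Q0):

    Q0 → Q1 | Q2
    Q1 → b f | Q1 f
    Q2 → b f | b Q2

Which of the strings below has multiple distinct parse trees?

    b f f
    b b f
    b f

b f f: 1 tree
b b f: 1 tree
b f: 2 trees

b f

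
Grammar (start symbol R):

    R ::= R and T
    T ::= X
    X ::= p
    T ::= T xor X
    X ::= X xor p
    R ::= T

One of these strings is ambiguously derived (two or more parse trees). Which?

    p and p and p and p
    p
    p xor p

p xor p

p and p and p and p: 1 tree
p: 1 tree
p xor p: 2 trees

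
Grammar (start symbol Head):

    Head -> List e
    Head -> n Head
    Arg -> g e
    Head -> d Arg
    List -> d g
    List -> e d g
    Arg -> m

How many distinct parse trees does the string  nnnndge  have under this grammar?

Parse trees for nnnndge:
  [Head n [Head n [Head n [Head n [Head [List d g] e]]]]]
  [Head n [Head n [Head n [Head n [Head d [Arg g e]]]]]]

2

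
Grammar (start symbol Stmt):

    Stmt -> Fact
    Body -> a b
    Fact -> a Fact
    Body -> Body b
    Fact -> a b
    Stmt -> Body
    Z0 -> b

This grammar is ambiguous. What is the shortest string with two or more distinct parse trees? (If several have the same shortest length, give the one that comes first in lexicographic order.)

a b

length 2: a b has 2 parse trees

Two derivations of a b:
  Stmt ⇒ Fact ⇒ a b
  Stmt ⇒ Body ⇒ a b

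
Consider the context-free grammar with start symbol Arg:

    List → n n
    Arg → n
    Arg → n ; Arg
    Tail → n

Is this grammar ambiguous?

Unambiguous

(List, Tail are unreachable from Arg, so their rules don't affect L(Arg).) The reachable grammar is A → atom sep A | atom. Each atom is followed by either the separator (recurse) or end-of-string (stop) — no choice point.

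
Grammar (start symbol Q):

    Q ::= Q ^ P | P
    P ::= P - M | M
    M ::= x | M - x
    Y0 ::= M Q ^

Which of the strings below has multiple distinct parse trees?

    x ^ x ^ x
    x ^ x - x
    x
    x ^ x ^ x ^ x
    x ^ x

x ^ x ^ x: 1 tree
x ^ x - x: 2 trees
x: 1 tree
x ^ x ^ x ^ x: 1 tree
x ^ x: 1 tree

x ^ x - x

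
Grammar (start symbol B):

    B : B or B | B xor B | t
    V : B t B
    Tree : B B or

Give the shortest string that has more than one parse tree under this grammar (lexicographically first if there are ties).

t or t or t

length 1: no string has ≥2 trees
length 3: no string has ≥2 trees
length 5: t or t or t has 2 parse trees

Two derivations of t or t or t:
  B ⇒ B or B ⇒ B or B or B ⇒ t or B or B ⇒ t or t or B ⇒ t or t or t
  B ⇒ B or B ⇒ t or B ⇒ t or B or B ⇒ t or t or B ⇒ t or t or t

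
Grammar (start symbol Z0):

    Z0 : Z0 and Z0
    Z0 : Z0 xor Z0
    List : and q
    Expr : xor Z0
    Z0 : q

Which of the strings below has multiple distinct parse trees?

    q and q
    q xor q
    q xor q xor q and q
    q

q and q: 1 tree
q xor q: 1 tree
q xor q xor q and q: 5 trees
q: 1 tree

q xor q xor q and q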